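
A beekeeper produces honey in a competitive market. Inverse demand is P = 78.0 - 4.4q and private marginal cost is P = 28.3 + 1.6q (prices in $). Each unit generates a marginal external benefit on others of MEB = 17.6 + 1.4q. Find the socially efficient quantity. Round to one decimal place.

Social marginal cost = private MC − MEB = 10.7 + 0.2q.
Set SMC = demand: 10.7 + 0.2q = 78.0 - 4.4q → q* = 14.6304.

q* = 14.6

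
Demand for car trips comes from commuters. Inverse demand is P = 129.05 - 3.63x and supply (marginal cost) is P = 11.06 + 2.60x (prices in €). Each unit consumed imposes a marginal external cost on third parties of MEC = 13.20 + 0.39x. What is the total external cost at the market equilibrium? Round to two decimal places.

€319.94

Market equilibrium (private): 11.06 + 2.60x = 129.05 - 3.63x → x_m = 18.9390.
Total external cost = ∫₀^{x_m} (13.20 + 0.39x) dx = 13.20×18.9390 + ½×0.39×18.9390² = 319.9385.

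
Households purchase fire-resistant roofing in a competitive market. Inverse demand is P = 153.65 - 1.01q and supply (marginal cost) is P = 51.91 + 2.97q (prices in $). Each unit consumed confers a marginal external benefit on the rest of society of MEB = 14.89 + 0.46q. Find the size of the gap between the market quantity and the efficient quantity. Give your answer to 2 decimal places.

Market equilibrium (private): 51.91 + 2.97q = 153.65 - 1.01q → q_m = 25.5628.
Social marginal benefit = demand + MEB = 168.54 - 0.55q.
Set SMB = MC: 168.54 - 0.55q = 51.91 + 2.97q → q* = 33.1335.
Gap = |25.5628 − 33.1335| = 7.5707.

7.57 units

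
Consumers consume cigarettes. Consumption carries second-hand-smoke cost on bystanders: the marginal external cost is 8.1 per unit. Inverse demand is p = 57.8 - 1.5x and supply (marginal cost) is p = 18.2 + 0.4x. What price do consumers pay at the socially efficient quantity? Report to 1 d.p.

P = 32.9

Social marginal benefit = demand − MEC = 49.7 - 1.5x.
Set SMB = MC: 49.7 - 1.5x = 18.2 + 0.4x → x* = 16.5789.
Consumer price on the demand curve at x*: 57.8 − 1.5×16.5789 = 32.9317.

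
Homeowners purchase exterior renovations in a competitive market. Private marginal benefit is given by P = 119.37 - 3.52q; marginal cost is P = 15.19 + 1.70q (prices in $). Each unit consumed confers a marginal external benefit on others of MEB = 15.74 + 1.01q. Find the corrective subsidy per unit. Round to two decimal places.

subsidy = $44.51 per unit

Social marginal benefit = demand + MEB = 135.11 - 2.51q.
Set SMB = MC: 135.11 - 2.51q = 15.19 + 1.70q → q* = 28.4846.
The Pigouvian subsidy equals MEB at q*: 15.74 + 1.01×28.4846 = 44.5094.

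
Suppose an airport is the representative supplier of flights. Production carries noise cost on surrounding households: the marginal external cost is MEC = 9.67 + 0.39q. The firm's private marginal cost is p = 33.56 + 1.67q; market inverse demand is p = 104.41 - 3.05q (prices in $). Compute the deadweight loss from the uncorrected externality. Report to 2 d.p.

DWL = $23.58

Market equilibrium (private): 33.56 + 1.67q = 104.41 - 3.05q → q_m = 15.0106.
Social marginal cost = private MC + MEC = 43.23 + 2.06q.
Set SMC = demand: 43.23 + 2.06q = 104.41 - 3.05q → q* = 11.9726.
Between q* and q_m the wedge SMC − demand runs linearly from 0 to MEC(q_m), so the loss is a triangle.
DWL = ½ × 3.0380 × 15.5241 = 23.5811.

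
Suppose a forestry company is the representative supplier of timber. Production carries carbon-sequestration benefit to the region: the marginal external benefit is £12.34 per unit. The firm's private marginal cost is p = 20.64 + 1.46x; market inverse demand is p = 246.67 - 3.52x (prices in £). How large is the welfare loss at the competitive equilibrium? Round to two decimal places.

DWL = £15.29

Market equilibrium (private): 20.64 + 1.46x = 246.67 - 3.52x → x_m = 45.3876.
Social marginal cost = private MC − MEB = 8.30 + 1.46x.
Set SMC = demand: 8.30 + 1.46x = 246.67 - 3.52x → x* = 47.8655.
Between x* and x_m the wedge demand − SMC runs linearly from 0 to MEB(x_m), so the loss is a triangle.
DWL = ½ × 2.4779 × 12.3400 = 15.2886.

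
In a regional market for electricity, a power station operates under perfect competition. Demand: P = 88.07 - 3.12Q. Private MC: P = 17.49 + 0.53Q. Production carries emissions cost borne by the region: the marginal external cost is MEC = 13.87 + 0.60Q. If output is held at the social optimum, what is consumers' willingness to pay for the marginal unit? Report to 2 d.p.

P = 46.44

Social marginal cost = private MC + MEC = 31.36 + 1.13Q.
Set SMC = demand: 31.36 + 1.13Q = 88.07 - 3.12Q → Q* = 13.3435.
Consumer price on the demand curve at Q*: 88.07 − 3.12×13.3435 = 46.4383.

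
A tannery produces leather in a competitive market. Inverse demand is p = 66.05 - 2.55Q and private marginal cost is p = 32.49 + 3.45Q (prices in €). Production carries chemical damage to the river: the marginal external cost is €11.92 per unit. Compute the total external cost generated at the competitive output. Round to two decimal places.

€66.67

Market equilibrium (private): 32.49 + 3.45Q = 66.05 - 2.55Q → Q_m = 5.5933.
Total external cost = MEC × Q_m = 11.92 × 5.5933 = 66.6721.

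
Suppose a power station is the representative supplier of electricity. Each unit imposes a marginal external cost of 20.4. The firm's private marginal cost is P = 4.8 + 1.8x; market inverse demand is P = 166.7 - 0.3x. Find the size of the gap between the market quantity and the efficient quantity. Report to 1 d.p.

Market equilibrium (private): 4.8 + 1.8x = 166.7 - 0.3x → x_m = 77.0952.
Social marginal cost = private MC + MEC = 25.2 + 1.8x.
Set SMC = demand: 25.2 + 1.8x = 166.7 - 0.3x → x* = 67.3810.
Gap = |77.0952 − 67.3810| = 9.7142.

9.7 units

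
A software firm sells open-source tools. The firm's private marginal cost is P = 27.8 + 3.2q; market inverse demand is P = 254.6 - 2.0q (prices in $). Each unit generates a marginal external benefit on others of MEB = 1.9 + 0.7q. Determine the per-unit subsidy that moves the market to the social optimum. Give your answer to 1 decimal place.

Social marginal cost = private MC − MEB = 25.9 + 2.5q.
Set SMC = demand: 25.9 + 2.5q = 254.6 - 2.0q → q* = 50.8222.
The Pigouvian subsidy equals MEB at q*: 1.9 + 0.7×50.8222 = 37.4755.

subsidy = $37.5 per unit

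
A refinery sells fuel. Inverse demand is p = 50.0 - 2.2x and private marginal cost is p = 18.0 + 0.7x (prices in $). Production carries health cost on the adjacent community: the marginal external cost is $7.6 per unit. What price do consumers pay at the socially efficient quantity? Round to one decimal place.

Social marginal cost = private MC + MEC = 25.6 + 0.7x.
Set SMC = demand: 25.6 + 0.7x = 50.0 - 2.2x → x* = 8.4138.
Consumer price on the demand curve at x*: 50.0 − 2.2×8.4138 = 31.4896.

P = $31.5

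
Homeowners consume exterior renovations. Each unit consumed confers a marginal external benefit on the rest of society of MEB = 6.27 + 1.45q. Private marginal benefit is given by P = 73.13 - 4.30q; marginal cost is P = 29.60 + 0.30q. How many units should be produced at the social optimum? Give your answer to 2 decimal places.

q* = 15.81

Social marginal benefit = demand + MEB = 79.40 - 2.85q.
Set SMB = MC: 79.40 - 2.85q = 29.60 + 0.30q → q* = 15.8095.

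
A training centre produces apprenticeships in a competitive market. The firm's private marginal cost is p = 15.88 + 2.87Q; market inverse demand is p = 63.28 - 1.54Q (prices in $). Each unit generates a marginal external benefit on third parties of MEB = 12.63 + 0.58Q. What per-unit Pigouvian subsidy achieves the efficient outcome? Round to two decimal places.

Social marginal cost = private MC − MEB = 3.25 + 2.29Q.
Set SMC = demand: 3.25 + 2.29Q = 63.28 - 1.54Q → Q* = 15.6736.
The Pigouvian subsidy equals MEB at Q*: 12.63 + 0.58×15.6736 = 21.7207.

subsidy = $21.72 per unit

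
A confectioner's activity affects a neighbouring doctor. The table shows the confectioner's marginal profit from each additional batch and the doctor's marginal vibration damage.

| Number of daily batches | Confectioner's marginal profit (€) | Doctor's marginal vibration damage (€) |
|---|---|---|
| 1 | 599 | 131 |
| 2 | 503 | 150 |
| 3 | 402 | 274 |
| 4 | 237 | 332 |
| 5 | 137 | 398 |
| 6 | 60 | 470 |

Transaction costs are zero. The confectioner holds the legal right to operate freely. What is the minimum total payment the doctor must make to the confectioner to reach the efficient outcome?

Left alone the confectioner would choose level 6 (marginal profit stays positive).
Efficient level: k* = 3 (marginal profit ≥ marginal vibration damage through 3).
The doctor must at least cover the confectioner's forgone profit from cutting 6→3: 237 + 137 + 60 = 434.

€434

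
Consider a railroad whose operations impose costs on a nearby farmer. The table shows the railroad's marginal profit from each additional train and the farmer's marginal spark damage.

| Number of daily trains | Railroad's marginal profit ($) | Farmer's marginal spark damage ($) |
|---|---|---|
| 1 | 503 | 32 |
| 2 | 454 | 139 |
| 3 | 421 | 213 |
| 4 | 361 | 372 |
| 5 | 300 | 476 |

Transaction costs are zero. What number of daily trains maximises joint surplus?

Bargaining reaches the level where marginal profit last exceeds marginal spark damage.
That holds through level 3 (421 ≥ 213) but not at 4 (361 < 372).

3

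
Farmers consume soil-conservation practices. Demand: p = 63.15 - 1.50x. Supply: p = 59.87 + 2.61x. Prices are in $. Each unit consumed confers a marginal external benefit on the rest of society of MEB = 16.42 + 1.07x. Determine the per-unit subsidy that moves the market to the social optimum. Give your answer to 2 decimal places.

Social marginal benefit = demand + MEB = 79.57 - 0.43x.
Set SMB = MC: 79.57 - 0.43x = 59.87 + 2.61x → x* = 6.4803.
The Pigouvian subsidy equals MEB at x*: 16.42 + 1.07×6.4803 = 23.3539.

subsidy = $23.35 per unit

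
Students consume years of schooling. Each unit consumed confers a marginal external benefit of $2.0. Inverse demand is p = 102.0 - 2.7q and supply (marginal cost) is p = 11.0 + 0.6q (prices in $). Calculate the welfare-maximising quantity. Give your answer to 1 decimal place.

q* = 28.2

Social marginal benefit = demand + MEB = 104.0 - 2.7q.
Set SMB = MC: 104.0 - 2.7q = 11.0 + 0.6q → q* = 28.1818.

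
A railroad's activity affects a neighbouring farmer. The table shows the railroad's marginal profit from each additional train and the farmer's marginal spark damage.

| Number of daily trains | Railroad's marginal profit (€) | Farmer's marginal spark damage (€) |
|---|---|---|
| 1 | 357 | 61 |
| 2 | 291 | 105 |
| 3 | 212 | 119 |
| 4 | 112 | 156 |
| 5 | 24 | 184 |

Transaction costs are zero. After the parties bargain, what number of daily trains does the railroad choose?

Bargaining reaches the level where marginal profit last exceeds marginal spark damage.
That holds through level 3 (212 ≥ 119) but not at 4 (112 < 156).

3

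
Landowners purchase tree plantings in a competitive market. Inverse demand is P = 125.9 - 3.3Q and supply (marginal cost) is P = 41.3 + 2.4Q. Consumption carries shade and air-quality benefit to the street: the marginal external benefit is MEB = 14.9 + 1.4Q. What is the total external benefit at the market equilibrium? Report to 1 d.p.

375.3

Market equilibrium (private): 41.3 + 2.4Q = 125.9 - 3.3Q → Q_m = 14.8421.
Total external benefit = ∫₀^{Q_m} (14.9 + 1.4Q) dQ = 14.9×14.8421 + ½×1.4×14.8421² = 375.3488.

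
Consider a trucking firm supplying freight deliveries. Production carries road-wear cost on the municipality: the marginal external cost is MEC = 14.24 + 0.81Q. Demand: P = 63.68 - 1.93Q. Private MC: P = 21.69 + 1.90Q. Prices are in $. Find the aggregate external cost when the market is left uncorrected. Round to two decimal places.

$204.80

Market equilibrium (private): 21.69 + 1.90Q = 63.68 - 1.93Q → Q_m = 10.9634.
Total external cost = ∫₀^{Q_m} (14.24 + 0.81Q) dQ = 14.24×10.9634 + ½×0.81×10.9634² = 204.7983.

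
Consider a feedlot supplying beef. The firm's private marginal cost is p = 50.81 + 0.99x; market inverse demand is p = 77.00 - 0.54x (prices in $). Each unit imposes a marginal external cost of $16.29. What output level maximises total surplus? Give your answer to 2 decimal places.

Social marginal cost = private MC + MEC = 67.10 + 0.99x.
Set SMC = demand: 67.10 + 0.99x = 77.00 - 0.54x → x* = 6.4706.

x* = 6.47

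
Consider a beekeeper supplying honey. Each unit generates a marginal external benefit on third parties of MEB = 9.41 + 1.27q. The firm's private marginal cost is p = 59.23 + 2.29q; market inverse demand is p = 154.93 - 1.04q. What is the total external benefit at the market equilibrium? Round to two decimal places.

Market equilibrium (private): 59.23 + 2.29q = 154.93 - 1.04q → q_m = 28.7387.
Total external benefit = ∫₀^{q_m} (9.41 + 1.27q) dq = 9.41×28.7387 + ½×1.27×28.7387² = 794.8858.

794.89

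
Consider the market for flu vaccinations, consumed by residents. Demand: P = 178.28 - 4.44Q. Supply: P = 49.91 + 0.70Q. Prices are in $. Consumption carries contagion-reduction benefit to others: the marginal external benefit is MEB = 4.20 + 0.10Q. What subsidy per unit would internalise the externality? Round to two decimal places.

subsidy = $6.83 per unit

Social marginal benefit = demand + MEB = 182.48 - 4.34Q.
Set SMB = MC: 182.48 - 4.34Q = 49.91 + 0.70Q → Q* = 26.3036.
The Pigouvian subsidy equals MEB at Q*: 4.20 + 0.10×26.3036 = 6.8304.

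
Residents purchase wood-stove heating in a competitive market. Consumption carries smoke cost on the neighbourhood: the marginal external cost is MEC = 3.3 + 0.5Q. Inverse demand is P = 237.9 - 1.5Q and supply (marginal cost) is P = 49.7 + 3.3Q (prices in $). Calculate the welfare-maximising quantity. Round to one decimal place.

Social marginal benefit = demand − MEC = 234.6 - 2.0Q.
Set SMB = MC: 234.6 - 2.0Q = 49.7 + 3.3Q → Q* = 34.8868.

Q* = 34.9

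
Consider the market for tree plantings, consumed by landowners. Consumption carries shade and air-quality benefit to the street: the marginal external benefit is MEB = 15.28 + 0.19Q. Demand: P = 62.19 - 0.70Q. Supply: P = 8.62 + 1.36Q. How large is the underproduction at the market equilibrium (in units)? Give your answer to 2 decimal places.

10.81 units

Market equilibrium (private): 8.62 + 1.36Q = 62.19 - 0.70Q → Q_m = 26.0049.
Social marginal benefit = demand + MEB = 77.47 - 0.51Q.
Set SMB = MC: 77.47 - 0.51Q = 8.62 + 1.36Q → Q* = 36.8182.
Gap = |26.0049 − 36.8182| = 10.8133.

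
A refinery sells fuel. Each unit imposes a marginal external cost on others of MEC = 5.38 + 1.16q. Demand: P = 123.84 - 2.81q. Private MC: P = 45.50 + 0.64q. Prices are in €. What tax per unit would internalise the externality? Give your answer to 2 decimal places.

tax = €23.74 per unit

Social marginal cost = private MC + MEC = 50.88 + 1.80q.
Set SMC = demand: 50.88 + 1.80q = 123.84 - 2.81q → q* = 15.8265.
The Pigouvian tax equals MEC at q*: 5.38 + 1.16×15.8265 = 23.7387.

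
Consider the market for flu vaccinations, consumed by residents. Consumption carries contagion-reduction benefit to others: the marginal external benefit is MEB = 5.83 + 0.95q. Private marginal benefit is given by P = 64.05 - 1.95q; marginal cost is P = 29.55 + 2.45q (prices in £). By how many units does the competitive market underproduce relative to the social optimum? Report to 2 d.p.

Market equilibrium (private): 29.55 + 2.45q = 64.05 - 1.95q → q_m = 7.8409.
Social marginal benefit = demand + MEB = 69.88 - q.
Set SMB = MC: 69.88 - q = 29.55 + 2.45q → q* = 11.6899.
Gap = |7.8409 − 11.6899| = 3.8490.

3.85 units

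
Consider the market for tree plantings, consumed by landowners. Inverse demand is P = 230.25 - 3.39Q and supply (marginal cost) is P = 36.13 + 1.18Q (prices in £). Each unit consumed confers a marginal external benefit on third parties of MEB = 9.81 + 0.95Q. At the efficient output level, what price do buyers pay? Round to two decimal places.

Social marginal benefit = demand + MEB = 240.06 - 2.44Q.
Set SMB = MC: 240.06 - 2.44Q = 36.13 + 1.18Q → Q* = 56.3343.
Consumer price on the demand curve at Q*: 230.25 − 3.39×56.3343 = 39.2767.

P = £39.28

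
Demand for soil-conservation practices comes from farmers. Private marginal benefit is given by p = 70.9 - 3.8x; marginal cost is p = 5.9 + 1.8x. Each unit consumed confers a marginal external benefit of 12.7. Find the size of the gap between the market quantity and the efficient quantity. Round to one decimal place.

2.3 units

Market equilibrium (private): 5.9 + 1.8x = 70.9 - 3.8x → x_m = 11.6071.
Social marginal benefit = demand + MEB = 83.6 - 3.8x.
Set SMB = MC: 83.6 - 3.8x = 5.9 + 1.8x → x* = 13.8750.
Gap = |11.6071 − 13.8750| = 2.2679.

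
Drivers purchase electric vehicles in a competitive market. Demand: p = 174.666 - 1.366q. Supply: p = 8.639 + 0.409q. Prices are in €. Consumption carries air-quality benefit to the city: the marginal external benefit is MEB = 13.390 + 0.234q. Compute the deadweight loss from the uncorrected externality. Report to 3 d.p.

DWL = €403.797

Market equilibrium (private): 8.639 + 0.409q = 174.666 - 1.366q → q_m = 93.5363.
Social marginal benefit = demand + MEB = 188.056 - 1.132q.
Set SMB = MC: 188.056 - 1.132q = 8.639 + 0.409q → q* = 116.4289.
Between q* and q_m the wedge SMB − MC runs linearly from 0 to MEB(q_m), so the loss is a triangle.
DWL = ½ × 22.8926 × 35.2775 = 403.7968.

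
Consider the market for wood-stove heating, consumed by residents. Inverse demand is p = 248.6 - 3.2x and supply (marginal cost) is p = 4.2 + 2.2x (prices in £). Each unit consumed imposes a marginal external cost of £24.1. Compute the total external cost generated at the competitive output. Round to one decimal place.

Market equilibrium (private): 4.2 + 2.2x = 248.6 - 3.2x → x_m = 45.2593.
Total external cost = MEC × x_m = 24.1 × 45.2593 = 1090.7491.

£1090.7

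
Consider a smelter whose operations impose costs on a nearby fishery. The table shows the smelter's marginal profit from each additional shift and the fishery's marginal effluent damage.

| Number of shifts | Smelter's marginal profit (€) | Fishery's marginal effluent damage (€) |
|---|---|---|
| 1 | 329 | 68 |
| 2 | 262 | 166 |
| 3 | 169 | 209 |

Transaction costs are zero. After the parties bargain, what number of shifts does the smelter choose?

Bargaining reaches the level where marginal profit last exceeds marginal effluent damage.
That holds through level 2 (262 ≥ 166) but not at 3 (169 < 209).

2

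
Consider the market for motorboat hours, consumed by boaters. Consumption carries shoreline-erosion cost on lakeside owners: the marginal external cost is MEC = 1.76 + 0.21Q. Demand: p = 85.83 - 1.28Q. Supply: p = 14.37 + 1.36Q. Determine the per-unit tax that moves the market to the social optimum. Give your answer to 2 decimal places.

tax = 6.90 per unit

Social marginal benefit = demand − MEC = 84.07 - 1.49Q.
Set SMB = MC: 84.07 - 1.49Q = 14.37 + 1.36Q → Q* = 24.4561.
The Pigouvian tax equals MEC at Q*: 1.76 + 0.21×24.4561 = 6.8958.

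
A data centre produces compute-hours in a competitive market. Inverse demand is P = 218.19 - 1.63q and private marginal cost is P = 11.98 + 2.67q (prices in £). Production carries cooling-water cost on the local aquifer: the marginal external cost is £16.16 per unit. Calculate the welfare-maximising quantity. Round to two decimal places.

Social marginal cost = private MC + MEC = 28.14 + 2.67q.
Set SMC = demand: 28.14 + 2.67q = 218.19 - 1.63q → q* = 44.1977.

q* = 44.20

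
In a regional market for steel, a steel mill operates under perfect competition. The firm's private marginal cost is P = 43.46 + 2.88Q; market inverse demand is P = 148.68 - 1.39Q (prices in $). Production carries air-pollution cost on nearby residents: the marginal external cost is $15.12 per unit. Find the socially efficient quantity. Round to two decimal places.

Q* = 21.10

Social marginal cost = private MC + MEC = 58.58 + 2.88Q.
Set SMC = demand: 58.58 + 2.88Q = 148.68 - 1.39Q → Q* = 21.1007.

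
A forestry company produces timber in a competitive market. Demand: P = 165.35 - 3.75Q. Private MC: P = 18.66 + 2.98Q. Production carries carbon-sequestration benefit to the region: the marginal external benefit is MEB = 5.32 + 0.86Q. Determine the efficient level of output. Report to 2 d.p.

Social marginal cost = private MC − MEB = 13.34 + 2.12Q.
Set SMC = demand: 13.34 + 2.12Q = 165.35 - 3.75Q → Q* = 25.8961.

Q* = 25.90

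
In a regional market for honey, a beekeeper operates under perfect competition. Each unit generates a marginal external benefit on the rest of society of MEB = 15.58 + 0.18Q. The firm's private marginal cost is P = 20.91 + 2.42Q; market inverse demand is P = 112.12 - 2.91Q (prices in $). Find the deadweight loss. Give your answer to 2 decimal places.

DWL = $33.81

Market equilibrium (private): 20.91 + 2.42Q = 112.12 - 2.91Q → Q_m = 17.1126.
Social marginal cost = private MC − MEB = 5.33 + 2.24Q.
Set SMC = demand: 5.33 + 2.24Q = 112.12 - 2.91Q → Q* = 20.7359.
Height of the DWL triangle at Q_m is demand(Q_m) − SMC(Q_m) = MEB(Q_m) = 18.6603.
DWL = ½ × 3.6233 × 18.6603 = 33.8059.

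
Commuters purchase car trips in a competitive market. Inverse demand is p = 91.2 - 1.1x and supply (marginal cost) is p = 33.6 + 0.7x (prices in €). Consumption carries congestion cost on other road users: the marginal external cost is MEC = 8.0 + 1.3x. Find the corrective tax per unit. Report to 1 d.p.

Social marginal benefit = demand − MEC = 83.2 - 2.4x.
Set SMB = MC: 83.2 - 2.4x = 33.6 + 0.7x → x* = 16.0000.
The Pigouvian tax equals MEC at x*: 8.0 + 1.3×16.0000 = 28.8000.

tax = €28.8 per unit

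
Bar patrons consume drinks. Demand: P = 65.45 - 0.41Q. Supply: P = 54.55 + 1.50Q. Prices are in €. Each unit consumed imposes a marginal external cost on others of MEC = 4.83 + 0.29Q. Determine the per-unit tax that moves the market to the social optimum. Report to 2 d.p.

Social marginal benefit = demand − MEC = 60.62 - 0.70Q.
Set SMB = MC: 60.62 - 0.70Q = 54.55 + 1.50Q → Q* = 2.7591.
The Pigouvian tax equals MEC at Q*: 4.83 + 0.29×2.7591 = 5.6301.

tax = €5.63 per unit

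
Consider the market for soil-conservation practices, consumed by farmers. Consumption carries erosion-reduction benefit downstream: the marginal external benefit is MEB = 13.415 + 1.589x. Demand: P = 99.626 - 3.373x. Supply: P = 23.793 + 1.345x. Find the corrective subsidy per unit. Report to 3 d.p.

Social marginal benefit = demand + MEB = 113.041 - 1.784x.
Set SMB = MC: 113.041 - 1.784x = 23.793 + 1.345x → x* = 28.5229.
The Pigouvian subsidy equals MEB at x*: 13.415 + 1.589×28.5229 = 58.7379.

subsidy = 58.738 per unit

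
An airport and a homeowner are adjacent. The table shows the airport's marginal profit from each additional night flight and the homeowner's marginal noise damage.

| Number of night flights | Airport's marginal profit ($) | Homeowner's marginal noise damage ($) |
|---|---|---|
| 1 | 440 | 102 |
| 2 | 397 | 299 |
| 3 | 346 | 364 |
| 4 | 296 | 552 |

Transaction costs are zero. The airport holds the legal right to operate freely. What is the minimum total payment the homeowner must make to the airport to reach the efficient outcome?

$642

Left alone the airport would choose level 4 (marginal profit stays positive).
Efficient level: k* = 2 (marginal profit ≥ marginal noise damage through 2).
The homeowner must at least cover the airport's forgone profit from cutting 4→2: 346 + 296 = 642.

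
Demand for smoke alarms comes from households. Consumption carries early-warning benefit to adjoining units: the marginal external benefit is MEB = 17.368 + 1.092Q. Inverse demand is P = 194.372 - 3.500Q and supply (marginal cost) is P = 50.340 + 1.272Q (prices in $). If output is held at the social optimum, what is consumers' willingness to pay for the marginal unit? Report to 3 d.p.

Social marginal benefit = demand + MEB = 211.740 - 2.408Q.
Set SMB = MC: 211.740 - 2.408Q = 50.340 + 1.272Q → Q* = 43.8587.
Consumer price on the demand curve at Q*: 194.372 − 3.500×43.8587 = 40.8666.

P = $40.867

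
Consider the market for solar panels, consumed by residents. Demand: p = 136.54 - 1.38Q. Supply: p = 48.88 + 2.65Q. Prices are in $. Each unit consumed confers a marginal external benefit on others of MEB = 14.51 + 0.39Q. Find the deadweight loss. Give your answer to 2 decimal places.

DWL = $72.62

Market equilibrium (private): 48.88 + 2.65Q = 136.54 - 1.38Q → Q_m = 21.7519.
Social marginal benefit = demand + MEB = 151.05 - 0.99Q.
Set SMB = MC: 151.05 - 0.99Q = 48.88 + 2.65Q → Q* = 28.0687.
Height of the DWL triangle at Q_m is SMB(Q_m) − MC(Q_m) = MEB(Q_m) = 22.9932.
DWL = ½ × 6.3168 × 22.9932 = 72.6217.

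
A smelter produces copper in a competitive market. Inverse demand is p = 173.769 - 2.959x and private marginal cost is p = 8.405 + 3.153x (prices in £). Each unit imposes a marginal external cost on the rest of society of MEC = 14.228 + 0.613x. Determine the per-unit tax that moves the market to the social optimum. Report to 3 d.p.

Social marginal cost = private MC + MEC = 22.633 + 3.766x.
Set SMC = demand: 22.633 + 3.766x = 173.769 - 2.959x → x* = 22.4738.
The Pigouvian tax equals MEC at x*: 14.228 + 0.613×22.4738 = 28.0044.

tax = £28.004 per unit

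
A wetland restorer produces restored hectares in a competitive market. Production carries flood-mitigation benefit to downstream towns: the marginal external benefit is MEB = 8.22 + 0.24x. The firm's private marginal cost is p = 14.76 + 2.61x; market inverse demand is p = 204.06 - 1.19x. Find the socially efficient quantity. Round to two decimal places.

x* = 55.48

Social marginal cost = private MC − MEB = 6.54 + 2.37x.
Set SMC = demand: 6.54 + 2.37x = 204.06 - 1.19x → x* = 55.4831.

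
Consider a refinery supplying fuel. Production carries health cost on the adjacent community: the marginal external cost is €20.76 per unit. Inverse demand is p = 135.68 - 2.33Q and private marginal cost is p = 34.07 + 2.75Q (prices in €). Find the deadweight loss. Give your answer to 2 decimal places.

Market equilibrium (private): 34.07 + 2.75Q = 135.68 - 2.33Q → Q_m = 20.0020.
Social marginal cost = private MC + MEC = 54.83 + 2.75Q.
Set SMC = demand: 54.83 + 2.75Q = 135.68 - 2.33Q → Q* = 15.9154.
Height of the DWL triangle at Q_m is SMC(Q_m) − demand(Q_m) = MEC(Q_m) = 20.7600.
DWL = ½ × 4.0866 × 20.7600 = 42.4189.

DWL = €42.42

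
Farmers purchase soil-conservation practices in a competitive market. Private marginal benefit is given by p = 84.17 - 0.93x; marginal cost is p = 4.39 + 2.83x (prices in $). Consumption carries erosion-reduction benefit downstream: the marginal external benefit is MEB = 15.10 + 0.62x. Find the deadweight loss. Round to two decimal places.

DWL = $127.13

Market equilibrium (private): 4.39 + 2.83x = 84.17 - 0.93x → x_m = 21.2181.
Social marginal benefit = demand + MEB = 99.27 - 0.31x.
Set SMB = MC: 99.27 - 0.31x = 4.39 + 2.83x → x* = 30.2166.
Between x* and x_m the wedge SMB − MC runs linearly from 0 to MEB(x_m), so the loss is a triangle.
DWL = ½ × 8.9985 × 28.2552 = 127.1272.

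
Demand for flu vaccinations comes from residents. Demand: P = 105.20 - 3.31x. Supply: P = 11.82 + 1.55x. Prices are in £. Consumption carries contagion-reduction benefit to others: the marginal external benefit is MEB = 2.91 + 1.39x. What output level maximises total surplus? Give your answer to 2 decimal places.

x* = 27.75

Social marginal benefit = demand + MEB = 108.11 - 1.92x.
Set SMB = MC: 108.11 - 1.92x = 11.82 + 1.55x → x* = 27.7493.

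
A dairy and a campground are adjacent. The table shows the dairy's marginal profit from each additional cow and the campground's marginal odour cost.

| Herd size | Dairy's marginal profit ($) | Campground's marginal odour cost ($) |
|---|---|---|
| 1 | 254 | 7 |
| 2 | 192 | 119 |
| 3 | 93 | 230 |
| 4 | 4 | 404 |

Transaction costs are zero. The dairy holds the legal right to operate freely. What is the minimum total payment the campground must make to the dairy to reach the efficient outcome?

Left alone the dairy would choose level 4 (marginal profit stays positive).
Efficient level: k* = 2 (marginal profit ≥ marginal odour cost through 2).
The campground must at least cover the dairy's forgone profit from cutting 4→2: 93 + 4 = 97.

$97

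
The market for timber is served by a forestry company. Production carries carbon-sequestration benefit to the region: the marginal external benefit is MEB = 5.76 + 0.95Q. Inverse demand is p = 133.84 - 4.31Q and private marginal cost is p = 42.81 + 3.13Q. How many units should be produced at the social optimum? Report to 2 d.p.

Social marginal cost = private MC − MEB = 37.05 + 2.18Q.
Set SMC = demand: 37.05 + 2.18Q = 133.84 - 4.31Q → Q* = 14.9137.

Q* = 14.91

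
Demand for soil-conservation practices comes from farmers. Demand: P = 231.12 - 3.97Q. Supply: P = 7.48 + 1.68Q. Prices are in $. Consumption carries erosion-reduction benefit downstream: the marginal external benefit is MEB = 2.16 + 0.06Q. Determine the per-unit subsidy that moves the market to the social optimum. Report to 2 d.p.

subsidy = $4.58 per unit

Social marginal benefit = demand + MEB = 233.28 - 3.91Q.
Set SMB = MC: 233.28 - 3.91Q = 7.48 + 1.68Q → Q* = 40.3936.
The Pigouvian subsidy equals MEB at Q*: 2.16 + 0.06×40.3936 = 4.5836.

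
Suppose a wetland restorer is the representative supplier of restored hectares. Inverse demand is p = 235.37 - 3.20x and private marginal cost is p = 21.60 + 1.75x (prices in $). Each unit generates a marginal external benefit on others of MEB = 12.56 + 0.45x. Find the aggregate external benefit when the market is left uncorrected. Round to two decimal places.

Market equilibrium (private): 21.60 + 1.75x = 235.37 - 3.20x → x_m = 43.1859.
Total external benefit = ∫₀^{x_m} (12.56 + 0.45x) dx = 12.56×43.1859 + ½×0.45×43.1859² = 962.0448.

$962.04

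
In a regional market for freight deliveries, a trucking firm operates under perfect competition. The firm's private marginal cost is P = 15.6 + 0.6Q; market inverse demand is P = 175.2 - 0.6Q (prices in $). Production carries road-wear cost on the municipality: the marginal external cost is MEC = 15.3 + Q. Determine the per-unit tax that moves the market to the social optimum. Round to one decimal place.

Social marginal cost = private MC + MEC = 30.9 + 1.6Q.
Set SMC = demand: 30.9 + 1.6Q = 175.2 - 0.6Q → Q* = 65.5909.
The Pigouvian tax equals MEC at Q*: 15.3 + 1.0×65.5909 = 80.8909.

tax = $80.9 per unit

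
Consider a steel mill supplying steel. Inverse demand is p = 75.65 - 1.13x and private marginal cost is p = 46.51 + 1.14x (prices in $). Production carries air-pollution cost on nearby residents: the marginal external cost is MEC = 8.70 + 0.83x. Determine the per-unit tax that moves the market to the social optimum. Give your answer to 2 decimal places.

Social marginal cost = private MC + MEC = 55.21 + 1.97x.
Set SMC = demand: 55.21 + 1.97x = 75.65 - 1.13x → x* = 6.5935.
The Pigouvian tax equals MEC at x*: 8.70 + 0.83×6.5935 = 14.1726.

tax = $14.17 per unit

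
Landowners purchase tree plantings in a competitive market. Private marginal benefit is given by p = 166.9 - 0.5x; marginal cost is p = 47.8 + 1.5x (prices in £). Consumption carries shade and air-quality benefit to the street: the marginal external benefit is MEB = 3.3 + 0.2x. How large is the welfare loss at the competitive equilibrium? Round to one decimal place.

DWL = £64.3

Market equilibrium (private): 47.8 + 1.5x = 166.9 - 0.5x → x_m = 59.5500.
Social marginal benefit = demand + MEB = 170.2 - 0.3x.
Set SMB = MC: 170.2 - 0.3x = 47.8 + 1.5x → x* = 68.0000.
Height of the DWL triangle at x_m is SMB(x_m) − MC(x_m) = MEB(x_m) = 15.2100.
DWL = ½ × 8.4500 × 15.2100 = 64.2623.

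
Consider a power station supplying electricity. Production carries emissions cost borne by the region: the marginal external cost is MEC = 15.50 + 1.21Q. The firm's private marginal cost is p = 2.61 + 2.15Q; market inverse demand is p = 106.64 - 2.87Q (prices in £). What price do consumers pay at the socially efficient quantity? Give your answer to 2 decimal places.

P = £65.86

Social marginal cost = private MC + MEC = 18.11 + 3.36Q.
Set SMC = demand: 18.11 + 3.36Q = 106.64 - 2.87Q → Q* = 14.2103.
Consumer price on the demand curve at Q*: 106.64 − 2.87×14.2103 = 65.8564.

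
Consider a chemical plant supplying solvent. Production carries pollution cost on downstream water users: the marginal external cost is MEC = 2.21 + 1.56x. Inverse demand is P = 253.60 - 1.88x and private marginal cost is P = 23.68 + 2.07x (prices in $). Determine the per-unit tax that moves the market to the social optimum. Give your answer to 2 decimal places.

tax = $66.68 per unit

Social marginal cost = private MC + MEC = 25.89 + 3.63x.
Set SMC = demand: 25.89 + 3.63x = 253.60 - 1.88x → x* = 41.3267.
The Pigouvian tax equals MEC at x*: 2.21 + 1.56×41.3267 = 66.6797.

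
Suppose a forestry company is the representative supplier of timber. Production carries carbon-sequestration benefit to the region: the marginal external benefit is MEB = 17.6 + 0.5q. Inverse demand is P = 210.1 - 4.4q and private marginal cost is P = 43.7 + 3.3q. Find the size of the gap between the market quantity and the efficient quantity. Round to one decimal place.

3.9 units

Market equilibrium (private): 43.7 + 3.3q = 210.1 - 4.4q → q_m = 21.6104.
Social marginal cost = private MC − MEB = 26.1 + 2.8q.
Set SMC = demand: 26.1 + 2.8q = 210.1 - 4.4q → q* = 25.5556.
Gap = |21.6104 − 25.5556| = 3.9452.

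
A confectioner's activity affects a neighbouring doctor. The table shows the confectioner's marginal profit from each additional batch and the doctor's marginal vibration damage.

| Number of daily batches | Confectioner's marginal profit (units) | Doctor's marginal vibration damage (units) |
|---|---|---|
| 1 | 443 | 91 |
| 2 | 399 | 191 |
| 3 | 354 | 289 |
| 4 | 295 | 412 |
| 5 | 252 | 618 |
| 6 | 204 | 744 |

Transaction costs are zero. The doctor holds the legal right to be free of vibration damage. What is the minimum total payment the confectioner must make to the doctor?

Efficient level: marginal profit ≥ marginal vibration damage through level 3, so k* = 3.
With the doctor holding the right, the confectioner must at least compensate total damage at k*: 91 + 191 + 289 = 571.

571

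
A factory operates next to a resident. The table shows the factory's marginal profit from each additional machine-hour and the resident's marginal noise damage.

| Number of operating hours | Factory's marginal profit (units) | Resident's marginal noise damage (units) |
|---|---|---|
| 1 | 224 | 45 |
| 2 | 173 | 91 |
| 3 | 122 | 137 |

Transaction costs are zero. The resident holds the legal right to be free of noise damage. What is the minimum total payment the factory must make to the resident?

Efficient level: marginal profit ≥ marginal noise damage through level 2, so k* = 2.
With the resident holding the right, the factory must at least compensate total damage at k*: 45 + 91 = 136.

136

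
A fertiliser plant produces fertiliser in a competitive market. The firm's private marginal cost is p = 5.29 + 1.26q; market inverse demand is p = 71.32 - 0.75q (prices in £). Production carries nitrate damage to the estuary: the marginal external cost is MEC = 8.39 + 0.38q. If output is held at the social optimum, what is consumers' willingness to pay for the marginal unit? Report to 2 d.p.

P = £53.23

Social marginal cost = private MC + MEC = 13.68 + 1.64q.
Set SMC = demand: 13.68 + 1.64q = 71.32 - 0.75q → q* = 24.1172.
Consumer price on the demand curve at q*: 71.32 − 0.75×24.1172 = 53.2321.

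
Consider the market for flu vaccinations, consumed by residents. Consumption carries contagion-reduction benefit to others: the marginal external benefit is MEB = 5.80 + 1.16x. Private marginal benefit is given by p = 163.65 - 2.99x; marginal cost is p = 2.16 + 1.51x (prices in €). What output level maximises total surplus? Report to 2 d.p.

x* = 50.09

Social marginal benefit = demand + MEB = 169.45 - 1.83x.
Set SMB = MC: 169.45 - 1.83x = 2.16 + 1.51x → x* = 50.0868.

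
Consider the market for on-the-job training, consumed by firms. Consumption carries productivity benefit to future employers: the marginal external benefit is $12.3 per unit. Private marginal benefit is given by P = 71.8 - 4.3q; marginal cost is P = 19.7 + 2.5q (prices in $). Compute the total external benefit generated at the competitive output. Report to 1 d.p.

$94.2

Market equilibrium (private): 19.7 + 2.5q = 71.8 - 4.3q → q_m = 7.6618.
Total external benefit = MEB × q_m = 12.3 × 7.6618 = 94.2401.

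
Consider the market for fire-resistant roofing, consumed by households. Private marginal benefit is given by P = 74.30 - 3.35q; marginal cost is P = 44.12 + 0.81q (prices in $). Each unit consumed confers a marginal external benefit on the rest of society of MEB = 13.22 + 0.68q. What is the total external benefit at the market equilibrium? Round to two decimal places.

$113.80

Market equilibrium (private): 44.12 + 0.81q = 74.30 - 3.35q → q_m = 7.2548.
Total external benefit = ∫₀^{q_m} (13.22 + 0.68q) dq = 13.22×7.2548 + ½×0.68×7.2548² = 113.8034.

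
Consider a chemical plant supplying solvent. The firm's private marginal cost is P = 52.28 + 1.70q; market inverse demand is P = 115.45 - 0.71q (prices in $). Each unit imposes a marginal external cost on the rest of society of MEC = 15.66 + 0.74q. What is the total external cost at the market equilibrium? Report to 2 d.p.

Market equilibrium (private): 52.28 + 1.70q = 115.45 - 0.71q → q_m = 26.2116.
Total external cost = ∫₀^{q_m} (15.66 + 0.74q) dq = 15.66×26.2116 + ½×0.74×26.2116² = 664.6814.

$664.68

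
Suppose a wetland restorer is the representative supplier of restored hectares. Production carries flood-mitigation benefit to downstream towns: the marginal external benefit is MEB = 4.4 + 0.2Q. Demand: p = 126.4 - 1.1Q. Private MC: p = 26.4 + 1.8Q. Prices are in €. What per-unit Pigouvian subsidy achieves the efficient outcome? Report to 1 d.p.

Social marginal cost = private MC − MEB = 22.0 + 1.6Q.
Set SMC = demand: 22.0 + 1.6Q = 126.4 - 1.1Q → Q* = 38.6667.
The Pigouvian subsidy equals MEB at Q*: 4.4 + 0.2×38.6667 = 12.1333.

subsidy = €12.1 per unit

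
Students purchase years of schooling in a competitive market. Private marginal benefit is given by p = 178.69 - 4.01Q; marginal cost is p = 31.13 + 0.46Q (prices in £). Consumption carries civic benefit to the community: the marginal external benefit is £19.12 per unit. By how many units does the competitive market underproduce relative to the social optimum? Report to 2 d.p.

Market equilibrium (private): 31.13 + 0.46Q = 178.69 - 4.01Q → Q_m = 33.0112.
Social marginal benefit = demand + MEB = 197.81 - 4.01Q.
Set SMB = MC: 197.81 - 4.01Q = 31.13 + 0.46Q → Q* = 37.2886.
Gap = |33.0112 − 37.2886| = 4.2774.

4.28 units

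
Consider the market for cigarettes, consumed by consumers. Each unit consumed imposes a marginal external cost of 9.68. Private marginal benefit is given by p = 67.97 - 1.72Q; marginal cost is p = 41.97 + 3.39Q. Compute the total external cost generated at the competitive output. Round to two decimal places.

49.25

Market equilibrium (private): 41.97 + 3.39Q = 67.97 - 1.72Q → Q_m = 5.0881.
Total external cost = MEC × Q_m = 9.68 × 5.0881 = 49.2528.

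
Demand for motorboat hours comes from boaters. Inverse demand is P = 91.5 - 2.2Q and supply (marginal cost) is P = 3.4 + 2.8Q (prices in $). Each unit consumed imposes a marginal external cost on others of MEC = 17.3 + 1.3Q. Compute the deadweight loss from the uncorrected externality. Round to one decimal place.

DWL = $128.3

Market equilibrium (private): 3.4 + 2.8Q = 91.5 - 2.2Q → Q_m = 17.6200.
Social marginal benefit = demand − MEC = 74.2 - 3.5Q.
Set SMB = MC: 74.2 - 3.5Q = 3.4 + 2.8Q → Q* = 11.2381.
Between Q* and Q_m the wedge MC − SMB runs linearly from 0 to MEC(Q_m), so the loss is a triangle.
DWL = ½ × 6.3819 × 40.2060 = 128.2953.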